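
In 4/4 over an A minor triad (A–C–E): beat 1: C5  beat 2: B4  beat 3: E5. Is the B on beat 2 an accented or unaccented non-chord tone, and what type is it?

The harmony at that moment is A minor triad (A, C, E); B4 is not a chord tone.
It is approached by step down from C5 and left by leap up to E5.
Step in, leap out — an escape tone.
It falls on a weak beat, so it is unaccented.

Unaccented escape tone.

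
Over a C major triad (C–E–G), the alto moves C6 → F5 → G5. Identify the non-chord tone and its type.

F5 is an appoggiatura.

The harmony at that moment is C major triad (C, E, G); F5 is not a chord tone.
It is approached by leap down from C6 and left by step up to G5.
Leap in, step out — an appoggiatura.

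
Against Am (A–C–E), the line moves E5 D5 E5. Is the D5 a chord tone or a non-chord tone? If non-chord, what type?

The harmony at that moment is A minor triad (A, C, E); D5 is not a chord tone.
It is approached by step down from E5 and left by step up to E5.
Step away and step back to the same note — a neighbor tone (lower neighbor).

Non-chord tone — a neighbor tone.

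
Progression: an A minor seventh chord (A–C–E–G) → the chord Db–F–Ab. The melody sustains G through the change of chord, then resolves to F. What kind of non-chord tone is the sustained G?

The harmony at that moment is Db major triad (Db, F, Ab); G is not a chord tone.
It is held over (the same pitch as the preceding G) and left by step down to F.
Held over from the previous chord and resolving down by step — a suspension.

G is a suspension.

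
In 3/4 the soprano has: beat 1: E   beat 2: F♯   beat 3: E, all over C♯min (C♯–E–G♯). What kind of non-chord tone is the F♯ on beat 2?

Upper neighbor tone.

The harmony at that moment is C♯ minor triad (C♯, E, G♯); F♯ is not a chord tone.
It is approached by step up from E and left by step down to E.
Step away and step back to the same note — a neighbor tone (upper neighbor).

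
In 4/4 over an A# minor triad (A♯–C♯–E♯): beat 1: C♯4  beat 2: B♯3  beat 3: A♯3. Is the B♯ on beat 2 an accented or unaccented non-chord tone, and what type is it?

The harmony at that moment is A♯ minor triad (A♯, C♯, E♯); B♯3 is not a chord tone.
It is approached by step down from C♯4 and left by step down to A♯3.
Step in, step out in the same direction — a passing tone.
It falls on a weak beat, so it is unaccented.

Unaccented passing tone.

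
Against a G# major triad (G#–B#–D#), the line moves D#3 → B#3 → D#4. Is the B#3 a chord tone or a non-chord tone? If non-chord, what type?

Chord tone (the third of G# major triad).

G# major triad contains G#, B#, D#; B# is the third, so it is a chord tone.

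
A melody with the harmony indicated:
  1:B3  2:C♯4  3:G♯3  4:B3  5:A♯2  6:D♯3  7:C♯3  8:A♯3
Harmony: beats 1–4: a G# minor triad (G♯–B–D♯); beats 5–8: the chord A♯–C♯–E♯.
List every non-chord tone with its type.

The harmony at that moment is G♯ minor triad (G♯, B, D♯); C♯4 is not a chord tone.
It is approached by step up from B3 and left by leap down to G♯3.
Step in, leap out — an escape tone.
The harmony at that moment is A♯ minor triad (A♯, C♯, E♯); D♯3 is not a chord tone.
It is approached by leap up from A♯2 and left by step down to C♯3.
Leap in, step out — an appoggiatura.

C♯4 (beat 2) — escape tone; D♯3 (beat 6) — appoggiatura.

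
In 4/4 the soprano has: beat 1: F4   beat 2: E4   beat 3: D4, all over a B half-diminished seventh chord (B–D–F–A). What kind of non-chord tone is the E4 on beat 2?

The harmony at that moment is B half-diminished seventh chord (B, D, F, A); E4 is not a chord tone.
It is approached by step down from F4 and left by step down to D4.
Step in, step out in the same direction — a passing tone.

Passing tone.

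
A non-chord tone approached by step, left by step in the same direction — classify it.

Passing tone.

Approach: by step. Departure: by step, continuing in the same direction.
Stepwise on both sides with no change of direction means the note fills in the space between two different chord tones — a passing tone. (Had it turned back to its starting note it would be a neighbor tone instead.)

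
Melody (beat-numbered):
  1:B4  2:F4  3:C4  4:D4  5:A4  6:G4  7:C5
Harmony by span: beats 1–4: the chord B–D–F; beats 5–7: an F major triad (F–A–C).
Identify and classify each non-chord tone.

The harmony at that moment is B diminished triad (B, D, F); C4 is not a chord tone.
It is approached by leap down from F4 and left by step up to D4.
Leap in, step out — an appoggiatura.
The harmony at that moment is F major triad (F, A, C); G4 is not a chord tone.
It is approached by step down from A4 and left by leap up to C5.
Step in, leap out — an escape tone.

C4 (beat 3) — appoggiatura; G4 (beat 6) — escape tone.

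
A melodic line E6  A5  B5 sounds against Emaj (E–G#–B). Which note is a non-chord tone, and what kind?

A5 is an appoggiatura.

The harmony at that moment is E major triad (E, G#, B); A5 is not a chord tone.
It is approached by leap down from E6 and left by step up to B5.
Leap in, step out — an appoggiatura.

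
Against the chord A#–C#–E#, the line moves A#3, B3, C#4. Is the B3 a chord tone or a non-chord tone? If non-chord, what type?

The harmony at that moment is A# minor triad (A#, C#, E#); B3 is not a chord tone.
It is approached by step up from A#3 and left by step up to C#4.
Step in, step out in the same direction — a passing tone.

Non-chord tone — a passing tone.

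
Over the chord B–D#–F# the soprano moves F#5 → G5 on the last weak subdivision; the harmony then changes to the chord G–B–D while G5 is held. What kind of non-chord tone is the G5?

G5 is an anticipation.

The harmony at that moment is B major triad (B, D#, F#); G5 is not a chord tone.
It is approached by step up from F#5 and then sustained as the same pitch into the next harmony.
Arriving early and becoming a chord tone when the harmony changes — an anticipation.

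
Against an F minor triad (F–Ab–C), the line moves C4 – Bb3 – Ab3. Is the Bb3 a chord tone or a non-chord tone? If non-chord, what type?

The harmony at that moment is F minor triad (F, Ab, C); Bb3 is not a chord tone.
It is approached by step down from C4 and left by step down to Ab3.
Step in, step out in the same direction — a passing tone.

Non-chord tone — a passing tone.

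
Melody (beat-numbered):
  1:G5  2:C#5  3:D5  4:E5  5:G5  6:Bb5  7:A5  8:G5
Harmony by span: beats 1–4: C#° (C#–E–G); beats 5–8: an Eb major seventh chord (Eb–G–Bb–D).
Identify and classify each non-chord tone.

D5 (beat 3) — passing tone; A5 (beat 7) — passing tone.

The harmony at that moment is C# diminished triad (C#, E, G); D5 is not a chord tone.
It is approached by step up from C#5 and left by step up to E5.
Step in, step out in the same direction — a passing tone.
The harmony at that moment is Eb major seventh chord (Eb, G, Bb, D); A5 is not a chord tone.
It is approached by step down from Bb5 and left by step down to G5.
Step in, step out in the same direction — a passing tone.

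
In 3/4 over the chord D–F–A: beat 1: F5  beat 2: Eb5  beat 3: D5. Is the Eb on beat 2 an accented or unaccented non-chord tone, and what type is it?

Unaccented passing tone.

The harmony at that moment is D minor triad (D, F, A); Eb5 is not a chord tone.
It is approached by step down from F5 and left by step down to D5.
Step in, step out in the same direction — a passing tone.
It falls on a weak beat, so it is unaccented.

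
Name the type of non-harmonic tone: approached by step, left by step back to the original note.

Approach: by step. Departure: by step in the opposite direction, back to the starting pitch.
Stepwise on both sides but reversing to return to the same chord tone — a neighbor tone. (Had it continued onward in the same direction it would be a passing tone instead.)

Neighbor tone.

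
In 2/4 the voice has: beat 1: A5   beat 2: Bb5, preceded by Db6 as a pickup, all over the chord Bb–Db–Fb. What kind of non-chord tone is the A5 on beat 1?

The harmony at that moment is Bb diminished triad (Bb, Db, Fb); A5 is not a chord tone.
It is approached by leap down from Db6 and left by step up to Bb5.
Leap in, step out, metrically accented — an appoggiatura.

Appoggiatura.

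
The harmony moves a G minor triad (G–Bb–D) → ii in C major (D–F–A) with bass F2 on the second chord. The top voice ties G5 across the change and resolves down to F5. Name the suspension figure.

9–8 suspension.

At the second chord the bass is F2. The suspended G5 lies a ninth above the bass; after resolving down by step to F5, the interval above the bass becomes an octave.
Suspension figures are named by those two intervals: 9–8.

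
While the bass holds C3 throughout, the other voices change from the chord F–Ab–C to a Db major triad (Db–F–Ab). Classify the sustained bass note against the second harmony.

The harmony at that moment is Db major triad (Db, F, Ab); C3 is not a chord tone.
It is held over (the same pitch as the preceding C3) and then sustained as the same pitch into the next harmony.
Sustained through a change of harmony — a pedal tone.

Pedal tone (pedal point).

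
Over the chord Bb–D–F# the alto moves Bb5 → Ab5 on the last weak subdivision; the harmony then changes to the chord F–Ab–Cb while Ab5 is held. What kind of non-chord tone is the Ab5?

The harmony at that moment is Bb augmented triad (Bb, D, F#); Ab5 is not a chord tone.
It is approached by step down from Bb5 and then sustained as the same pitch into the next harmony.
Arriving early and becoming a chord tone when the harmony changes — an anticipation.

Ab5 is an anticipation.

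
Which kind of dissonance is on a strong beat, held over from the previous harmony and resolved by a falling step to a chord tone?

Approach: by preparation — the pitch is first a chord tone, then held (tied or repeated) while the harmony changes under it. Departure: down by step. Metric position: strong.
A prepared dissonance that resolves downward by step — a suspension. (The same figure resolving upward would be a retardation.)

Suspension.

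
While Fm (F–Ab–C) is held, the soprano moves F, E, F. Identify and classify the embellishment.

E is a neighbor tone.

The harmony at that moment is F minor triad (F, Ab, C); E is not a chord tone.
It is approached by step down from F and left by step up to F.
Step away and step back to the same note — a neighbor tone (lower neighbor).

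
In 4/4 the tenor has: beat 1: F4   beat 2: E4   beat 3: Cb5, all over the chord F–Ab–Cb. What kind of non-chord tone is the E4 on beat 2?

Escape tone.

The harmony at that moment is F diminished triad (F, Ab, Cb); E4 is not a chord tone.
It is approached by step down from F4 and left by leap up to Cb5.
Step in, leap out, on a weak beat — an escape tone.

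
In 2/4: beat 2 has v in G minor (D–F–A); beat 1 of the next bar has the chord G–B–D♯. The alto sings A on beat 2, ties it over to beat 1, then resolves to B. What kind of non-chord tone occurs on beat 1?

The harmony at that moment is G augmented triad (G, B, D♯); A is not a chord tone.
It is held over (the same pitch as the preceding A) and left by step up to B.
Held over from the previous chord and resolving up by step — a retardation.

Retardation.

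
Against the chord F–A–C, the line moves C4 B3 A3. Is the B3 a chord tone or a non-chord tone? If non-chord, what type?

Non-chord tone — a passing tone.

The harmony at that moment is F major triad (F, A, C); B3 is not a chord tone.
It is approached by step down from C4 and left by step down to A3.
Step in, step out in the same direction — a passing tone.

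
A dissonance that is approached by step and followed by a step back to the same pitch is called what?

Approach: by step. Departure: by step in the opposite direction, back to the starting pitch.
Stepwise on both sides but reversing to return to the same chord tone — a neighbor tone. (Had it continued onward in the same direction it would be a passing tone instead.)

Neighbor tone.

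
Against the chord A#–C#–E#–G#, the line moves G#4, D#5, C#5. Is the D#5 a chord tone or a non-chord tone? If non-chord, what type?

Non-chord tone — an appoggiatura.

The harmony at that moment is A# minor seventh chord (A#, C#, E#, G#); D#5 is not a chord tone.
It is approached by leap up from G#4 and left by step down to C#5.
Leap in, step out — an appoggiatura.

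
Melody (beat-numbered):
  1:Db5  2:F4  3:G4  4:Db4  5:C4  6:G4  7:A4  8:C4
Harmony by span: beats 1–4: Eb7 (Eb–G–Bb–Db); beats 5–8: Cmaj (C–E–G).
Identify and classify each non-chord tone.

F4 (beat 2) — appoggiatura; A4 (beat 7) — escape tone.

The harmony at that moment is Eb dominant seventh chord (Eb, G, Bb, Db); F4 is not a chord tone.
It is approached by leap down from Db5 and left by step up to G4.
Leap in, step out — an appoggiatura.
The harmony at that moment is C major triad (C, E, G); A4 is not a chord tone.
It is approached by step up from G4 and left by leap down to C4.
Step in, leap out — an escape tone.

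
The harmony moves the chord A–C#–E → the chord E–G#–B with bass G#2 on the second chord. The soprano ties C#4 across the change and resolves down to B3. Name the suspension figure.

4–3 suspension.

At the second chord the bass is G#2. The suspended C#4 lies a fourth above the bass; after resolving down by step to B3, the interval above the bass becomes a third.
Suspension figures are named by those two intervals: 4–3.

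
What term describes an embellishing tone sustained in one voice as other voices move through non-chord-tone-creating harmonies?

Approach: none. Departure: none — a single pitch is sustained while the chords change around it, passing through harmonies that do not contain it.
No melodic motion at all; the dissonance is created entirely by the moving harmonies against the stationary note — a pedal tone (pedal point).

Pedal tone.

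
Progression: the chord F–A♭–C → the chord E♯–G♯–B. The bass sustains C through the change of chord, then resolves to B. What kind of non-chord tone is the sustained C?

The harmony at that moment is E♯ diminished triad (E♯, G♯, B); C is not a chord tone.
It is held over (the same pitch as the preceding C) and left by step down to B.
Held over from the previous chord and resolving down by step — a suspension.

C is a suspension.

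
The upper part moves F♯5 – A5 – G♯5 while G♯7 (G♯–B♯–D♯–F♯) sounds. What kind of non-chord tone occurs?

The harmony at that moment is G♯ dominant seventh chord (G♯, B♯, D♯, F♯); A5 is not a chord tone.
It is approached by leap up from F♯5 and left by step down to G♯5.
Leap in, step out — an appoggiatura.

A5 is an appoggiatura.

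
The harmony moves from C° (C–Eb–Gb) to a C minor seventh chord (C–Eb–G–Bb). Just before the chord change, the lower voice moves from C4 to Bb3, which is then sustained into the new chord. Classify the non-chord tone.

Bb3 is an anticipation.

The harmony at that moment is C diminished triad (C, Eb, Gb); Bb3 is not a chord tone.
It is approached by step down from C4 and then sustained as the same pitch into the next harmony.
Arriving early and becoming a chord tone when the harmony changes — an anticipation.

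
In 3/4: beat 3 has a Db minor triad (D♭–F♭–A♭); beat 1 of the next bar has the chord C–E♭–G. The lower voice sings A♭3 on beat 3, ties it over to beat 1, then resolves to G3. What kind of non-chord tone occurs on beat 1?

The harmony at that moment is C minor triad (C, E♭, G); A♭3 is not a chord tone.
It is held over (the same pitch as the preceding A♭3) and left by step down to G3.
Held over from the previous chord and resolving down by step — a suspension.

Suspension.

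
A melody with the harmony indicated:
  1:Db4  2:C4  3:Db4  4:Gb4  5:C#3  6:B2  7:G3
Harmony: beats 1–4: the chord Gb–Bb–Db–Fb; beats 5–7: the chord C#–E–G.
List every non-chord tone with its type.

The harmony at that moment is Gb dominant seventh chord (Gb, Bb, Db, Fb); C4 is not a chord tone.
It is approached by step down from Db4 and left by step up to Db4.
Step away and step back to the same note — a neighbor tone (lower neighbor).
The harmony at that moment is C# diminished triad (C#, E, G); B2 is not a chord tone.
It is approached by step down from C#3 and left by leap up to G3.
Step in, leap out — an escape tone.

C4 (beat 2) — neighbor tone; B2 (beat 6) — escape tone.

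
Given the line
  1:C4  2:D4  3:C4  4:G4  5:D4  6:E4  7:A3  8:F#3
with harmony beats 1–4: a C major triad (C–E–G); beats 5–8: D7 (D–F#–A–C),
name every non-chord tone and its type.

The harmony at that moment is C major triad (C, E, G); D4 is not a chord tone.
It is approached by step up from C4 and left by step down to C4.
Step away and step back to the same note — a neighbor tone (upper neighbor).
The harmony at that moment is D dominant seventh chord (D, F#, A, C); E4 is not a chord tone.
It is approached by step up from D4 and left by leap down to A3.
Step in, leap out — an escape tone.

D4 (beat 2) — neighbor tone; E4 (beat 6) — escape tone.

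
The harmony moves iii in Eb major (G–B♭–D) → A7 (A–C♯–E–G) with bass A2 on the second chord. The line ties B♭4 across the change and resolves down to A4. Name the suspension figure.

At the second chord the bass is A2. The suspended B♭4 lies a ninth above the bass; after resolving down by step to A4, the interval above the bass becomes an octave.
Suspension figures are named by those two intervals: 9–8.

9–8 suspension.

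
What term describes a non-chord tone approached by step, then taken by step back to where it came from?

Approach: by step. Departure: by step in the opposite direction, back to the starting pitch.
Stepwise on both sides but reversing to return to the same chord tone — a neighbor tone. (Had it continued onward in the same direction it would be a passing tone instead.)

Neighbor tone.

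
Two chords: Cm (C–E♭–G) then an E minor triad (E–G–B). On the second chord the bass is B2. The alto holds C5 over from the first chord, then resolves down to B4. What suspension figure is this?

9–8 suspension.

At the second chord the bass is B2. The suspended C5 lies a ninth above the bass; after resolving down by step to B4, the interval above the bass becomes an octave.
Suspension figures are named by those two intervals: 9–8.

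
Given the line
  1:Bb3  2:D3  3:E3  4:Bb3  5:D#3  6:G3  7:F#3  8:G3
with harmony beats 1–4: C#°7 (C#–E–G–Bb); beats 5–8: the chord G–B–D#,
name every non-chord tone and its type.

D3 (beat 2) — appoggiatura; F#3 (beat 7) — neighbor tone.

The harmony at that moment is C# diminished seventh chord (C#, E, G, Bb); D3 is not a chord tone.
It is approached by leap down from Bb3 and left by step up to E3.
Leap in, step out — an appoggiatura.
The harmony at that moment is G augmented triad (G, B, D#); F#3 is not a chord tone.
It is approached by step down from G3 and left by step up to G3.
Step away and step back to the same note — a neighbor tone (lower neighbor).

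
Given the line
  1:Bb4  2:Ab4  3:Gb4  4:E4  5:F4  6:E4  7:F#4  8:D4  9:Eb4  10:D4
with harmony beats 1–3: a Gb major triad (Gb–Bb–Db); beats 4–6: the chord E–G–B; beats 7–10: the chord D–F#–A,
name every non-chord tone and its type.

The harmony at that moment is Gb major triad (Gb, Bb, Db); Ab4 is not a chord tone.
It is approached by step down from Bb4 and left by step down to Gb4.
Step in, step out in the same direction — a passing tone.
The harmony at that moment is E minor triad (E, G, B); F4 is not a chord tone.
It is approached by step up from E4 and left by step down to E4.
Step away and step back to the same note — a neighbor tone (upper neighbor).
The harmony at that moment is D major triad (D, F#, A); Eb4 is not a chord tone.
It is approached by step up from D4 and left by step down to D4.
Step away and step back to the same note — a neighbor tone (upper neighbor).

Ab4 (beat 2) — passing tone; F4 (beat 5) — neighbor tone; Eb4 (beat 9) — neighbor tone.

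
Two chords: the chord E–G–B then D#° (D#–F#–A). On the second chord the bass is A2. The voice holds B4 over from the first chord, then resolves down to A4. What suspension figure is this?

At the second chord the bass is A2. The suspended B4 lies a ninth above the bass; after resolving down by step to A4, the interval above the bass becomes an octave.
Suspension figures are named by those two intervals: 9–8.

9–8 suspension.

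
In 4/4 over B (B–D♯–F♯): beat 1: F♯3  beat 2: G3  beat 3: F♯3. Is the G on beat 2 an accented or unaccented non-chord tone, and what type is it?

The harmony at that moment is B major triad (B, D♯, F♯); G3 is not a chord tone.
It is approached by step up from F♯3 and left by step down to F♯3.
Step away and step back to the same note — a neighbor tone (upper neighbor).
It falls on a weak beat, so it is unaccented.

Unaccented neighbor tone.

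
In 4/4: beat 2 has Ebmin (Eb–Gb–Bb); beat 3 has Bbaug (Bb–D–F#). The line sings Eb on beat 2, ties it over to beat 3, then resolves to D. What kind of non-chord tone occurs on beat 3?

The harmony at that moment is Bb augmented triad (Bb, D, F#); Eb is not a chord tone.
It is held over (the same pitch as the preceding Eb) and left by step down to D.
Held over from the previous chord and resolving down by step — a suspension.

Suspension.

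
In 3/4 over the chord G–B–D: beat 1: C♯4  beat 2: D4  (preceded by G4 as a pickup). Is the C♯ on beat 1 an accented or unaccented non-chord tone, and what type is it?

The harmony at that moment is G major triad (G, B, D); C♯4 is not a chord tone.
It is approached by leap down from G4 and left by step up to D4.
Leap in, step out — an appoggiatura.
It falls on the downbeat, so it is accented.

Accented appoggiatura.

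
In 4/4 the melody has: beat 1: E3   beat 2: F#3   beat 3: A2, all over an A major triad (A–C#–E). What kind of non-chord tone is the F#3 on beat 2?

The harmony at that moment is A major triad (A, C#, E); F#3 is not a chord tone.
It is approached by step up from E3 and left by leap down to A2.
Step in, leap out, on a weak beat — an escape tone.

Escape tone.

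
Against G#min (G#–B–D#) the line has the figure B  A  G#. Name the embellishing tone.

The harmony at that moment is G# minor triad (G#, B, D#); A is not a chord tone.
It is approached by step down from B and left by step down to G#.
Step in, step out in the same direction — a passing tone.

A is a passing tone.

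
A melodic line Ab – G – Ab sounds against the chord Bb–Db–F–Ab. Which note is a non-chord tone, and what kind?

G is a neighbor tone.

The harmony at that moment is Bb minor seventh chord (Bb, Db, F, Ab); G is not a chord tone.
It is approached by step down from Ab and left by step up to Ab.
Step away and step back to the same note — a neighbor tone (lower neighbor).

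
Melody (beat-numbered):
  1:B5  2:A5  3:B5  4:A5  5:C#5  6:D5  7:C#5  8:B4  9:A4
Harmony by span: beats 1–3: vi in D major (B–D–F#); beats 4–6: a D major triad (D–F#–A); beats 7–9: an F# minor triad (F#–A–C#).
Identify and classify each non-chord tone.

A5 (beat 2) — neighbor tone; C#5 (beat 5) — appoggiatura; B4 (beat 8) — passing tone.

The harmony at that moment is B minor triad (B, D, F#); A5 is not a chord tone.
It is approached by step down from B5 and left by step up to B5.
Step away and step back to the same note — a neighbor tone (lower neighbor).
The harmony at that moment is D major triad (D, F#, A); C#5 is not a chord tone.
It is approached by leap down from A5 and left by step up to D5.
Leap in, step out — an appoggiatura.
The harmony at that moment is F# minor triad (F#, A, C#); B4 is not a chord tone.
It is approached by step down from C#5 and left by step down to A4.
Step in, step out in the same direction — a passing tone.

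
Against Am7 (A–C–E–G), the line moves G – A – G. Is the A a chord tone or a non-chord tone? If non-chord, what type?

Chord tone (the root of A minor seventh chord).

A minor seventh chord contains A, C, E, G; A is the root, so it is a chord tone.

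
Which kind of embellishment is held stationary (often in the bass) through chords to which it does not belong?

Approach: none. Departure: none — a single pitch is sustained while the chords change around it, passing through harmonies that do not contain it.
No melodic motion at all; the dissonance is created entirely by the moving harmonies against the stationary note — a pedal tone (pedal point).

Pedal tone.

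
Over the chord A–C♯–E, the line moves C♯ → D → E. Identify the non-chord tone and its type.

D is a passing tone.

The harmony at that moment is A major triad (A, C♯, E); D is not a chord tone.
It is approached by step up from C♯ and left by step up to E.
Step in, step out in the same direction — a passing tone.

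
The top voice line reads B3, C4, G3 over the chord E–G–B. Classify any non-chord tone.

The harmony at that moment is E minor triad (E, G, B); C4 is not a chord tone.
It is approached by step up from B3 and left by leap down to G3.
Step in, leap out — an escape tone.

C4 is an escape tone.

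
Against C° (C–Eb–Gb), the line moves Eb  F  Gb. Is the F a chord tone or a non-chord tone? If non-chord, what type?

The harmony at that moment is C diminished triad (C, Eb, Gb); F is not a chord tone.
It is approached by step up from Eb and left by step up to Gb.
Step in, step out in the same direction — a passing tone.

Non-chord tone — a passing tone.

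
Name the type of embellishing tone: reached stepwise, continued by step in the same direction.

Passing tone.

Approach: by step. Departure: by step, continuing in the same direction.
Stepwise on both sides with no change of direction means the note fills in the space between two different chord tones — a passing tone. (Had it turned back to its starting note it would be a neighbor tone instead.)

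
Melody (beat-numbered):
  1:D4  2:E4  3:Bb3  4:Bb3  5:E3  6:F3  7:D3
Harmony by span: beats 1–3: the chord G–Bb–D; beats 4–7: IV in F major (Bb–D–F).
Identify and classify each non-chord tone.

The harmony at that moment is G minor triad (G, Bb, D); E4 is not a chord tone.
It is approached by step up from D4 and left by leap down to Bb3.
Step in, leap out — an escape tone.
The harmony at that moment is Bb major triad (Bb, D, F); E3 is not a chord tone.
It is approached by leap down from Bb3 and left by step up to F3.
Leap in, step out — an appoggiatura.

E4 (beat 2) — escape tone; E3 (beat 5) — appoggiatura.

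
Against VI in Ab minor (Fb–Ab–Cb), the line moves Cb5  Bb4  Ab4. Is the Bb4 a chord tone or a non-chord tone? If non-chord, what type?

Non-chord tone — a passing tone.

The harmony at that moment is Fb major triad (Fb, Ab, Cb); Bb4 is not a chord tone.
It is approached by step down from Cb5 and left by step down to Ab4.
Step in, step out in the same direction — a passing tone.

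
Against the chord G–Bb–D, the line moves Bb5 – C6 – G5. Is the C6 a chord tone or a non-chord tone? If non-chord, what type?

Non-chord tone — an escape tone.

The harmony at that moment is G minor triad (G, Bb, D); C6 is not a chord tone.
It is approached by step up from Bb5 and left by leap down to G5.
Step in, leap out — an escape tone.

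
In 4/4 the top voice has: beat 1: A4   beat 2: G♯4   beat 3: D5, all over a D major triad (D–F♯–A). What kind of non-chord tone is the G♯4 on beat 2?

The harmony at that moment is D major triad (D, F♯, A); G♯4 is not a chord tone.
It is approached by step down from A4 and left by leap up to D5.
Step in, leap out, on a weak beat — an escape tone.

Escape tone.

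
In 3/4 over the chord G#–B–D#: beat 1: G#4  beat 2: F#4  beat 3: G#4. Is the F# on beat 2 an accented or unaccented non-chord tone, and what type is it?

The harmony at that moment is G# minor triad (G#, B, D#); F#4 is not a chord tone.
It is approached by step down from G#4 and left by step up to G#4.
Step away and step back to the same note — a neighbor tone (lower neighbor).
It falls on a weak beat, so it is unaccented.

Unaccented neighbor tone.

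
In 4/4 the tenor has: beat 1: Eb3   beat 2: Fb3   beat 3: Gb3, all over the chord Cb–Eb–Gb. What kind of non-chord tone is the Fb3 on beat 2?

Passing tone.

The harmony at that moment is Cb major triad (Cb, Eb, Gb); Fb3 is not a chord tone.
It is approached by step up from Eb3 and left by step up to Gb3.
Step in, step out in the same direction — a passing tone.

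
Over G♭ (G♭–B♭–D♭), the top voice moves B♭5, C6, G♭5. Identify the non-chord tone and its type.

C6 is an escape tone.

The harmony at that moment is G♭ major triad (G♭, B♭, D♭); C6 is not a chord tone.
It is approached by step up from B♭5 and left by leap down to G♭5.
Step in, leap out — an escape tone.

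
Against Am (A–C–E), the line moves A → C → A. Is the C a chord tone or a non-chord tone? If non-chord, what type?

Chord tone (the third of A minor triad).

A minor triad contains A, C, E; C is the third, so it is a chord tone.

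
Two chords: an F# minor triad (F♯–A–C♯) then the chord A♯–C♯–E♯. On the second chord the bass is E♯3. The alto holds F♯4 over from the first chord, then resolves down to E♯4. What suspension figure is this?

9–8 suspension.

At the second chord the bass is E♯3. The suspended F♯4 lies a ninth above the bass; after resolving down by step to E♯4, the interval above the bass becomes an octave.
Suspension figures are named by those two intervals: 9–8.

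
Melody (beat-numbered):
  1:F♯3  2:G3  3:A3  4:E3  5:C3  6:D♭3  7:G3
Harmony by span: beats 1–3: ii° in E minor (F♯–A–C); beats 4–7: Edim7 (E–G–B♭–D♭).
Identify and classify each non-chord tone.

The harmony at that moment is F♯ diminished triad (F♯, A, C); G3 is not a chord tone.
It is approached by step up from F♯3 and left by step up to A3.
Step in, step out in the same direction — a passing tone.
The harmony at that moment is E diminished seventh chord (E, G, B♭, D♭); C3 is not a chord tone.
It is approached by leap down from E3 and left by step up to D♭3.
Leap in, step out — an appoggiatura.

G3 (beat 2) — passing tone; C3 (beat 5) — appoggiatura.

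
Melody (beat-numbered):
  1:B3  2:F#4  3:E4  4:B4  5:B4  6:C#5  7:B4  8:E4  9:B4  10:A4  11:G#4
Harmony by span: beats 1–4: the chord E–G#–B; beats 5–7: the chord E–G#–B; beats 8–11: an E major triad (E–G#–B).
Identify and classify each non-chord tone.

F#4 (beat 2) — appoggiatura; C#5 (beat 6) — neighbor tone; A4 (beat 10) — passing tone.

The harmony at that moment is E major triad (E, G#, B); F#4 is not a chord tone.
It is approached by leap up from B3 and left by step down to E4.
Leap in, step out — an appoggiatura.
The harmony at that moment is E major triad (E, G#, B); C#5 is not a chord tone.
It is approached by step up from B4 and left by step down to B4.
Step away and step back to the same note — a neighbor tone (upper neighbor).
The harmony at that moment is E major triad (E, G#, B); A4 is not a chord tone.
It is approached by step down from B4 and left by step down to G#4.
Step in, step out in the same direction — a passing tone.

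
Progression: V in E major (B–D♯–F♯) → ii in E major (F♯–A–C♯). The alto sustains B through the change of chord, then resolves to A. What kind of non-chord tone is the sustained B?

The harmony at that moment is F♯ minor triad (F♯, A, C♯); B is not a chord tone.
It is held over (the same pitch as the preceding B) and left by step down to A.
Held over from the previous chord and resolving down by step — a suspension.

B is a suspension.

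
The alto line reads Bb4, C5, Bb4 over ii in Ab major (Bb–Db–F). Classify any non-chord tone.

The harmony at that moment is Bb minor triad (Bb, Db, F); C5 is not a chord tone.
It is approached by step up from Bb4 and left by step down to Bb4.
Step away and step back to the same note — a neighbor tone (upper neighbor).

C5 is a neighbor tone.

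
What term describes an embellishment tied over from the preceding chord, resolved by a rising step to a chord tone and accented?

Retardation.

Approach: by preparation — the pitch is first a chord tone, then held (tied or repeated) while the harmony changes under it. Departure: up by step. Metric position: strong.
A prepared dissonance that resolves upward by step — a retardation. (The same figure resolving downward would be a suspension.)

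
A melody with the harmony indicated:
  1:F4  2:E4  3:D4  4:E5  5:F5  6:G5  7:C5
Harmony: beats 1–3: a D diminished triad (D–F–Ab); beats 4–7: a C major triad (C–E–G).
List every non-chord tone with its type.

The harmony at that moment is D diminished triad (D, F, Ab); E4 is not a chord tone.
It is approached by step down from F4 and left by step down to D4.
Step in, step out in the same direction — a passing tone.
The harmony at that moment is C major triad (C, E, G); F5 is not a chord tone.
It is approached by step up from E5 and left by step up to G5.
Step in, step out in the same direction — a passing tone.

E4 (beat 2) — passing tone; F5 (beat 5) — passing tone.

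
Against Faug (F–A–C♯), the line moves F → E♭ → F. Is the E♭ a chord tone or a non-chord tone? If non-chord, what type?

The harmony at that moment is F augmented triad (F, A, C♯); E♭ is not a chord tone.
It is approached by step down from F and left by step up to F.
Step away and step back to the same note — a neighbor tone (lower neighbor).

Non-chord tone — a neighbor tone.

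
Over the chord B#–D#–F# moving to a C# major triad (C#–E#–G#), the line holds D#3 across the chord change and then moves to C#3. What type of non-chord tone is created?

The harmony at that moment is C# major triad (C#, E#, G#); D#3 is not a chord tone.
It is held over (the same pitch as the preceding D#3) and left by step down to C#3.
Held over from the previous chord and resolving down by step — a suspension.

D#3 is a suspension.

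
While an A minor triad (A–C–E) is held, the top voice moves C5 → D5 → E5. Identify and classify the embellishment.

The harmony at that moment is A minor triad (A, C, E); D5 is not a chord tone.
It is approached by step up from C5 and left by step up to E5.
Step in, step out in the same direction — a passing tone.

D5 is a passing tone.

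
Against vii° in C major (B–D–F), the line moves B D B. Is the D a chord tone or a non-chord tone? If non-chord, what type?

B diminished triad contains B, D, F; D is the third, so it is a chord tone.

Chord tone (the third of B diminished triad).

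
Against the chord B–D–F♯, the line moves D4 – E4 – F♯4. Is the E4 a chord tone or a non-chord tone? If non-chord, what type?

Non-chord tone — a passing tone.

The harmony at that moment is B minor triad (B, D, F♯); E4 is not a chord tone.
It is approached by step up from D4 and left by step up to F♯4.
Step in, step out in the same direction — a passing tone.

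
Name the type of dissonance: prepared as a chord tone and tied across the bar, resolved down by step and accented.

Suspension.

Approach: by preparation — the pitch is first a chord tone, then held (tied or repeated) while the harmony changes under it. Departure: down by step. Metric position: strong.
A prepared dissonance that resolves downward by step — a suspension. (The same figure resolving upward would be a retardation.)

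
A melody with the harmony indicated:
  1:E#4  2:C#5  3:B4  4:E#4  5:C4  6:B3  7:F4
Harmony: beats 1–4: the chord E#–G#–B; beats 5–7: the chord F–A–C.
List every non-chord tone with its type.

The harmony at that moment is E# diminished triad (E#, G#, B); C#5 is not a chord tone.
It is approached by leap up from E#4 and left by step down to B4.
Leap in, step out — an appoggiatura.
The harmony at that moment is F major triad (F, A, C); B3 is not a chord tone.
It is approached by step down from C4 and left by leap up to F4.
Step in, leap out — an escape tone.

C#5 (beat 2) — appoggiatura; B3 (beat 6) — escape tone.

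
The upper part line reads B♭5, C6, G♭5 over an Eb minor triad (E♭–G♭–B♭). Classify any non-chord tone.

C6 is an escape tone.

The harmony at that moment is E♭ minor triad (E♭, G♭, B♭); C6 is not a chord tone.
It is approached by step up from B♭5 and left by leap down to G♭5.
Step in, leap out — an escape tone.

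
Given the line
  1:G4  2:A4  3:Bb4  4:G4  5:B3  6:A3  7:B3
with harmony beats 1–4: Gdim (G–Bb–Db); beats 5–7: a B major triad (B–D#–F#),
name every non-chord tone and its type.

A4 (beat 2) — passing tone; A3 (beat 6) — neighbor tone.

The harmony at that moment is G diminished triad (G, Bb, Db); A4 is not a chord tone.
It is approached by step up from G4 and left by step up to Bb4.
Step in, step out in the same direction — a passing tone.
The harmony at that moment is B major triad (B, D#, F#); A3 is not a chord tone.
It is approached by step down from B3 and left by step up to B3.
Step away and step back to the same note — a neighbor tone (lower neighbor).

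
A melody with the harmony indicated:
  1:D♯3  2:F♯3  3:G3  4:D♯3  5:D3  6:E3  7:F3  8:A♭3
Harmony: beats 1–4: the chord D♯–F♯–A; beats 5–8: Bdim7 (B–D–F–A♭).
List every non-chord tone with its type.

G3 (beat 3) — escape tone; E3 (beat 6) — passing tone.

The harmony at that moment is D♯ diminished triad (D♯, F♯, A); G3 is not a chord tone.
It is approached by step up from F♯3 and left by leap down to D♯3.
Step in, leap out — an escape tone.
The harmony at that moment is B diminished seventh chord (B, D, F, A♭); E3 is not a chord tone.
It is approached by step up from D3 and left by step up to F3.
Step in, step out in the same direction — a passing tone.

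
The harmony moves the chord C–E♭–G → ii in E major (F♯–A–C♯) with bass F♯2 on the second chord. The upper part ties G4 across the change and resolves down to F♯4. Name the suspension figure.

At the second chord the bass is F♯2. The suspended G4 lies a ninth above the bass; after resolving down by step to F♯4, the interval above the bass becomes an octave.
Suspension figures are named by those two intervals: 9–8.

9–8 suspension.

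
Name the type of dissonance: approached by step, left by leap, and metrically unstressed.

Escape tone.

Approach: by step. Departure: by leap. Metric position: weak.
Step in, leap out, from a weak position — an escape tone (échappée). (It is the mirror image of the appoggiatura, which leaps in and steps out on a strong beat.)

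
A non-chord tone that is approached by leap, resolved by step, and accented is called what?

Approach: by leap. Departure: by step. Metric position: strong.
Leap in, step out, in a metrically strong position — an appoggiatura. (It is the mirror image of the escape tone, which steps in and leaps out from a weak position.)

Appoggiatura.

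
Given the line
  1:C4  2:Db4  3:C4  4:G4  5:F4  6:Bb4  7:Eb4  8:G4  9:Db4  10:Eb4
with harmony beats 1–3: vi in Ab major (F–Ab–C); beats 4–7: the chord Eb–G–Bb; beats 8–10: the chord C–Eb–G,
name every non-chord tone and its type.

The harmony at that moment is F minor triad (F, Ab, C); Db4 is not a chord tone.
It is approached by step up from C4 and left by step down to C4.
Step away and step back to the same note — a neighbor tone (upper neighbor).
The harmony at that moment is Eb major triad (Eb, G, Bb); F4 is not a chord tone.
It is approached by step down from G4 and left by leap up to Bb4.
Step in, leap out — an escape tone.
The harmony at that moment is C minor triad (C, Eb, G); Db4 is not a chord tone.
It is approached by leap down from G4 and left by step up to Eb4.
Leap in, step out — an appoggiatura.

Db4 (beat 2) — neighbor tone; F4 (beat 5) — escape tone; Db4 (beat 9) — appoggiatura.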